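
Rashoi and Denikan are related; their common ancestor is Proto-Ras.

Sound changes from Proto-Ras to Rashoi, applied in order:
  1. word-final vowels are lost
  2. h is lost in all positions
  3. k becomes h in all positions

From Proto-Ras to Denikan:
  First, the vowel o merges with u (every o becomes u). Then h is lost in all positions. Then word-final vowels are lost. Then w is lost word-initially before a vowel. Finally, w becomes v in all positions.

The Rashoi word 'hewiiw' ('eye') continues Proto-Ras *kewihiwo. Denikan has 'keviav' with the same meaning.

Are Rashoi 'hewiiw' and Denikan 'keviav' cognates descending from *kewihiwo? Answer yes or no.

no

Derive the expected Denikan reflex of *kewihiwo:
Denikan: start from *kewihiwo.
  rule 1 (vowel merger): kewihiwo → kewihiwu
  rule 2 (h-loss): kewihiwu → kewiiwu
  rule 3 (apocope): kewiiwu → kewiiw
  rule 4: no change — kewiiw
  rule 5 (unconditioned shift): kewiiw → keviiv
  ⇒ Denikan keviiv
The regular Denikan reflex would be 'keviiv', but the attested form is 'keviav'. The correspondence is irregular, so they are not cognates (the Denikan form has a different source).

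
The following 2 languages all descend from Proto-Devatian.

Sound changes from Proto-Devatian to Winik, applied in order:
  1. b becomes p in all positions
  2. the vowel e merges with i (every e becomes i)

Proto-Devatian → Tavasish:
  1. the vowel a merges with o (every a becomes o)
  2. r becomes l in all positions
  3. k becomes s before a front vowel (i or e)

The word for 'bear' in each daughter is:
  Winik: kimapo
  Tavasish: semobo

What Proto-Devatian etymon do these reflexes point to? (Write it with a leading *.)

Position 5: Winik has p, Tavasish has b. Tavasish preserves b here (none of its changes turn any other segment into b), so the proto-segment is *b.
Position 1: Winik has k, Tavasish has s. Winik preserves k here (none of its changes turn any other segment into k), so the proto-segment is *k.
Position 4: Winik has a, Tavasish has o. Winik preserves a here (none of its changes turn any other segment into a), so the proto-segment is *a.
Verify the candidate proto-form against each daughter:
Winik: *kemabo
  kemabo → kemapo   [unconditioned shift]
  kemapo → kimapo   [vowel merger]
  giving Winik kimapo.
Tavasish: *kemabo > kemobo > semobo  (by vowel merger, palatalisation)
Only *kemabo yields all of Winik kimapo, Tavasish semobo.

*kemabo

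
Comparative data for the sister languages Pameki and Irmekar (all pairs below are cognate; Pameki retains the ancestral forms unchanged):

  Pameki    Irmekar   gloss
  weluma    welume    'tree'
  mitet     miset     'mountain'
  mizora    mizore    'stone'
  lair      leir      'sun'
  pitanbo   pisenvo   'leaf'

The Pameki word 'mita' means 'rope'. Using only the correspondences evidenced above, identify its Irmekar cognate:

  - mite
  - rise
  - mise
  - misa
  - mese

mise

pitanbo ~ pisenvo — Pameki t corresponds to Irmekar s between vowels (before a back vowel).
weluma ~ welume, mizora ~ mizore — Pameki a corresponds to Irmekar e word-finally.
Applying these to Pameki 'mita':
  mita → misa   (t→s between vowels (before a back vowel))
  misa → mise   (a→e word-finally)
So the Irmekar cognate is 'mise'.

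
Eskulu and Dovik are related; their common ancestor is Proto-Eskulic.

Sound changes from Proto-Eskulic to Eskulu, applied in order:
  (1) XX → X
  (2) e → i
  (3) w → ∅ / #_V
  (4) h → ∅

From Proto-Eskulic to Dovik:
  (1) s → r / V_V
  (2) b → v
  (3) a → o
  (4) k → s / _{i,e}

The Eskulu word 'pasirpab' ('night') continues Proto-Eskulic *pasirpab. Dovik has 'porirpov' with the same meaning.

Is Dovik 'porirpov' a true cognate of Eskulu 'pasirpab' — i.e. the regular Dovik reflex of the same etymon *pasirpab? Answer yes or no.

Derive the expected Dovik reflex of *pasirpab:
Dovik: *pasirpab
  pasirpab → parirpab   [rhotacism]
  parirpab → parirpav   [unconditioned shift]
  parirpav → porirpov   [vowel merger]
  porirpov (rule 4 does not apply)
  giving Dovik porirpov.
Dovik 'porirpov' matches the regular reflex exactly, so the pair is cognate.

yes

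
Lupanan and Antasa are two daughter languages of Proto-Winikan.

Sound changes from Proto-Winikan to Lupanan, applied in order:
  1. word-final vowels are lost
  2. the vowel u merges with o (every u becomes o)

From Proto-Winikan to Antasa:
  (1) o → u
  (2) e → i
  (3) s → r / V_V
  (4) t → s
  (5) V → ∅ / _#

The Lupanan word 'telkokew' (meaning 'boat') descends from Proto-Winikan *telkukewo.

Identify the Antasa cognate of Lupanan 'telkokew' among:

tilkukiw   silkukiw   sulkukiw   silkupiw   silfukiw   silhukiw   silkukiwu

Antasa: *telkukewo > telkukewu > tilkukiwu > silkukiwu > silkukiw  (by vowel merger, vowel merger, unconditioned shift, apocope)
Among the options, 'silkukiw' alone shows every Antasa change applied in order.

silkukiw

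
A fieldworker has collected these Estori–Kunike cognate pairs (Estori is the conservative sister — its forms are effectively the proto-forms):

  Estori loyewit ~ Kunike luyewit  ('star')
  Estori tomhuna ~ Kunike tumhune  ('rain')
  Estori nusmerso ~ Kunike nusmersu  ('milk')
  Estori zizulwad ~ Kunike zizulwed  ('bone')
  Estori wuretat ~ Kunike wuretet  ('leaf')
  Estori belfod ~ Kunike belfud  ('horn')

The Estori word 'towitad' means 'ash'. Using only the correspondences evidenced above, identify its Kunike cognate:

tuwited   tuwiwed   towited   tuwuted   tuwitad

loyewit ~ luyewit, belfod ~ belfud — Estori o corresponds to Kunike u after a consonant, before a consonant other than r, m, n, p, b, f, v.
zizulwad ~ zizulwed, wuretat ~ wuretet — Estori a corresponds to Kunike e after a consonant, before a consonant other than r, m, n, p, b, f, v.
Applying these to Estori 'towitad':
  towitad → tuwitad   (o→u after a consonant, before a consonant other than r, m, n, p, b, f, v)
  tuwitad → tuwited   (a→e after a consonant, before a consonant other than r, m, n, p, b, f, v)
So the Kunike cognate is 'tuwited'.

tuwited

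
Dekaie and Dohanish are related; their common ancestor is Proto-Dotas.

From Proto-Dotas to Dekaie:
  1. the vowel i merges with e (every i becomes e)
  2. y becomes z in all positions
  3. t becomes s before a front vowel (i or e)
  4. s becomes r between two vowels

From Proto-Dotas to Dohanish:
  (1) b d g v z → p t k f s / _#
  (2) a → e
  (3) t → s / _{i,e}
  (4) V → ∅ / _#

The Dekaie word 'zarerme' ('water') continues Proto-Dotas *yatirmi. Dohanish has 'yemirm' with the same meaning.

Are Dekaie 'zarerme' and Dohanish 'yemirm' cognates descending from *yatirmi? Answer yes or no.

Derive the expected Dohanish reflex of *yatirmi:
Dohanish: *yatirmi > yetirmi > yesirmi > yesirm  (by vowel merger, palatalisation, apocope)
The regular Dohanish reflex would be 'yesirm', but the attested form is 'yemirm'. The correspondence is irregular, so they are not cognates (the Dohanish form has a different source).

no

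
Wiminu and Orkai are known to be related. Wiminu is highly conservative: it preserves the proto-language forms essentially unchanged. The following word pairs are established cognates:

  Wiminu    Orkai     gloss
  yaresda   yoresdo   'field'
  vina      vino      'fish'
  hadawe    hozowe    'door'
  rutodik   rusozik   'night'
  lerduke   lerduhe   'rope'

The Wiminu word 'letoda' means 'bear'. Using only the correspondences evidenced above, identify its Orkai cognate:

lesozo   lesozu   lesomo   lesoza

rutodik ~ rusozik — Wiminu t corresponds to Orkai s between vowels (before a back vowel).
hadawe ~ hozowe — Wiminu d corresponds to Orkai z between vowels (before a back vowel).
yaresda ~ yoresdo, vina ~ vino — Wiminu a corresponds to Orkai o word-finally.
Applying these to Wiminu 'letoda':
  letoda → lesoda   (t→s between vowels (before a back vowel))
  lesoda → lesoza   (d→z between vowels (before a back vowel))
  lesoza → lesozo   (a→o word-finally)
So the Orkai cognate is 'lesozo'.

lesozo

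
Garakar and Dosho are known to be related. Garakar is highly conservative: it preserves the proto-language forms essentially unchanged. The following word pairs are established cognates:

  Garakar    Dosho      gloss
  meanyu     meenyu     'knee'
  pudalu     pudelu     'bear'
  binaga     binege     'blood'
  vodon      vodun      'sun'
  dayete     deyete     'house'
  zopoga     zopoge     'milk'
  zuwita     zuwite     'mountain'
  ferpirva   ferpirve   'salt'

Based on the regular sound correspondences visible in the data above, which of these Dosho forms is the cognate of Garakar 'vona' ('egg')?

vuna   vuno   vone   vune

vune

vodon ~ vodun — Garakar o corresponds to Dosho u after a consonant, before a nasal.
binaga ~ binege, zopoga ~ zopoge — Garakar a corresponds to Dosho e word-finally.
Applying these to Garakar 'vona':
  vona → vuna   (o→u after a consonant, before a nasal)
  vuna → vune   (a→e word-finally)
So the Dosho cognate is 'vune'.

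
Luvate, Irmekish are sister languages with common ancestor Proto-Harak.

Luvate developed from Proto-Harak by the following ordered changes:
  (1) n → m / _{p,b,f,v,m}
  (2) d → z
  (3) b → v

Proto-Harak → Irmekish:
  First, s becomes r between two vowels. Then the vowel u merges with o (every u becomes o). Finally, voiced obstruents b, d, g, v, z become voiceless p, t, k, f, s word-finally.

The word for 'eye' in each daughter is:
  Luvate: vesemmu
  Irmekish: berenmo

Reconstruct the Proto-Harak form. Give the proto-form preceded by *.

Position 1: Luvate has v, Irmekish has b. Irmekish preserves b here (none of its changes turn any other segment into b), so the proto-segment is *b.
Position 7: Luvate has u, Irmekish has o. Luvate preserves u here (none of its changes turn any other segment into u), so the proto-segment is *u.
Verify the candidate proto-form against each daughter:
Luvate: start from *besenmu.
  rule 1 (nasal place assimilation): besenmu → besemmu
  rule 2: no change — besemmu
  rule 3 (unconditioned shift): besemmu → vesemmu
  ⇒ Luvate vesemmu
Irmekish: *besenmu > berenmu > berenmo  (by rhotacism, vowel merger)
*besenmu is the unique common source.

*besenmu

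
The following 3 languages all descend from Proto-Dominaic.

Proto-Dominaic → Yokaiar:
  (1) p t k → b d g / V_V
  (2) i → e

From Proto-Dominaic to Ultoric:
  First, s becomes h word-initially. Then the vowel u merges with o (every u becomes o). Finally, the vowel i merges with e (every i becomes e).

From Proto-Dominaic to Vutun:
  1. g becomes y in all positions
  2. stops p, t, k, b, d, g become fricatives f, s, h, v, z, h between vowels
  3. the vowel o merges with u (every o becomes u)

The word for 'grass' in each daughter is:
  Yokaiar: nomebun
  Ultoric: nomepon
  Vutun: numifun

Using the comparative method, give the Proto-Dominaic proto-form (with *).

*nomipun

Position 2: Yokaiar has o, Ultoric has o, Vutun has u. Yokaiar preserves o here (none of its changes turn any other segment into o), so the proto-segment is *o.
Position 5: Yokaiar has b, Ultoric has p, Vutun has f. Ultoric preserves p here (none of its changes turn any other segment into p), so the proto-segment is *p.
Position 4: Yokaiar has e, Ultoric has e, Vutun has i. Vutun preserves i here (none of its changes turn any other segment into i), so the proto-segment is *i.
This points to *nomipun. Verify forward in each daughter:
Yokaiar: *nomipun > nomibun > nomebun  (by intervocalic voicing, vowel merger)
Ultoric: *nomipun
  nomipun (rule 1 does not apply)
  nomipun → nomipon   [vowel merger]
  nomipon → nomepon   [vowel merger]
  giving Ultoric nomepon.
Vutun: *nomipun
  nomipun (rule 1 does not apply)
  nomipun → nomifun   [intervocalic lenition]
  nomifun → numifun   [vowel merger]
  giving Vutun numifun.
No other proto-form is consistent with every reflex, so the reconstruction is *nomipun.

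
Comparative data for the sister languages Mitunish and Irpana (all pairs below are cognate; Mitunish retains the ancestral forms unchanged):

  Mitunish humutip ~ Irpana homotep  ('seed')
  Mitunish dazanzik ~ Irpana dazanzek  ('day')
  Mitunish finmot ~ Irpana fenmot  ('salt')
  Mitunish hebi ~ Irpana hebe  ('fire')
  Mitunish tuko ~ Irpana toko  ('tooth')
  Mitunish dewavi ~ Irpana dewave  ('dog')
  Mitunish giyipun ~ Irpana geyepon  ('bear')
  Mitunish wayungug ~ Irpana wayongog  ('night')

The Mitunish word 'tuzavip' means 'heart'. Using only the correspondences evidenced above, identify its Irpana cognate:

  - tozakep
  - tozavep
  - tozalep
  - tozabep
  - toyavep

humutip ~ homotep, tuko ~ toko — Mitunish u corresponds to Irpana o after a consonant, before a consonant other than r, m, n, p, b, f, v.
humutip ~ homotep, giyipun ~ geyepon — Mitunish i corresponds to Irpana e after a consonant, before a labial obstruent.
Applying these to Mitunish 'tuzavip':
  tuzavip → tozavip   (u→o after a consonant, before a consonant other than r, m, n, p, b, f, v)
  tozavip → tozavep   (i→e after a consonant, before a labial obstruent)
So the Irpana cognate is 'tozavep'.

tozavep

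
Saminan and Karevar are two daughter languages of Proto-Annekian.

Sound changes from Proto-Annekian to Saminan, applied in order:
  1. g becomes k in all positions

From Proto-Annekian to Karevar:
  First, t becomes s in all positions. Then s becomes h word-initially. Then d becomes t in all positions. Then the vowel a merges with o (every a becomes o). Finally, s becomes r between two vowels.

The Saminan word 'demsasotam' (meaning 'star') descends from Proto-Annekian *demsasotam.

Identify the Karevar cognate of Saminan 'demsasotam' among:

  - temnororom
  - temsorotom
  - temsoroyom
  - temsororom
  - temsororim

Karevar: *demsasotam
  demsasotam → demsasosam   [unconditioned shift]
  demsasosam (rule 2 does not apply)
  demsasosam → temsasosam   [unconditioned shift]
  temsasosam → temsososom   [vowel merger]
  temsososom → temsororom   [rhotacism]
  giving Karevar temsororom.
Only 'temsororom' matches the regular Karevar development of *demsasotam.

temsororom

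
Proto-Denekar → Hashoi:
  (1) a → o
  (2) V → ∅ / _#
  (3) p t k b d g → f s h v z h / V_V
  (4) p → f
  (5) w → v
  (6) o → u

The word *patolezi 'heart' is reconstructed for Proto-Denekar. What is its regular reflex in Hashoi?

Hashoi: start from *patolezi.
  rule 1 (vowel merger): patolezi → potolezi
  rule 2 (apocope): potolezi → potolez
  rule 3 (intervocalic lenition): potolez → posolez
  rule 4 (unconditioned shift): posolez → fosolez
  rule 5: no change — fosolez
  rule 6 (vowel merger): fosolez → fusulez
  ⇒ Hashoi fusulez

fusulez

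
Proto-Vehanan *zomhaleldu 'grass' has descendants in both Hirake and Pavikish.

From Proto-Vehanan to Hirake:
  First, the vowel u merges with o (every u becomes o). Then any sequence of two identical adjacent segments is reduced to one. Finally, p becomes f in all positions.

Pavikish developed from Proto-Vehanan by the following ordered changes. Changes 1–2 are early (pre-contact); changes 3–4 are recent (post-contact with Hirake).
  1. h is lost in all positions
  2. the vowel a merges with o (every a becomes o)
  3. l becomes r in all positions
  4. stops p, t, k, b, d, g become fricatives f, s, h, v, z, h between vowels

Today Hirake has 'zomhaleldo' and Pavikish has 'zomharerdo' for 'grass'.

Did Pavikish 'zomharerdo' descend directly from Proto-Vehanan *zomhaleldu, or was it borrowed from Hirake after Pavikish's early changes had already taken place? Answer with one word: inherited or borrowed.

borrowed

If inherited, *zomhaleldu would pass through all of Pavikish's changes:
Pavikish: start from *zomhaleldu.
  rule 1 (h-loss): zomhaleldu → zomaleldu
  rule 2 (vowel merger): zomaleldu → zomoleldu
  rule 3 (unconditioned shift): zomoleldu → zomorerdu
  rule 4: no change — zomorerdu
  ⇒ Pavikish zomorerdu
If borrowed from Hirake 'zomhaleldo' after the early changes, it would undergo only the recent ones:
  rule 3 (unconditioned shift): zomhaleldo → zomharerdo
  rule 4 (intervocalic lenition): no change (zomharerdo)
  ⇒ as a loan: zomharerdo
Pavikish 'zomharerdo' matches the loan outcome 'zomharerdo', not the inherited 'zomorerdu' — it skipped the early Pavikish changes, so it was borrowed from Hirake.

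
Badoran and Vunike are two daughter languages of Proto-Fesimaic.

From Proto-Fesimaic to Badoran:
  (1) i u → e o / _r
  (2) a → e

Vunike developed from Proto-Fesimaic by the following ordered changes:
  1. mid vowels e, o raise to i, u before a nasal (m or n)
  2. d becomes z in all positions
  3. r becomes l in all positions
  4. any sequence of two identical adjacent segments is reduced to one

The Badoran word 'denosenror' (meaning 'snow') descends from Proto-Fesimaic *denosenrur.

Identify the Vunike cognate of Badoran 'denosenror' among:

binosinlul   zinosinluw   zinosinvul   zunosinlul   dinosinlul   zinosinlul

Vunike: *denosenrur
  denosenrur → dinosinrur   [pre-nasal raising]
  dinosinrur → zinosinrur   [unconditioned shift]
  zinosinrur → zinosinlul   [unconditioned shift]
  zinosinlul (rule 4 does not apply)
  giving Vunike zinosinlul.
Among the options, 'zinosinlul' alone shows every Vunike change applied in order.

zinosinlul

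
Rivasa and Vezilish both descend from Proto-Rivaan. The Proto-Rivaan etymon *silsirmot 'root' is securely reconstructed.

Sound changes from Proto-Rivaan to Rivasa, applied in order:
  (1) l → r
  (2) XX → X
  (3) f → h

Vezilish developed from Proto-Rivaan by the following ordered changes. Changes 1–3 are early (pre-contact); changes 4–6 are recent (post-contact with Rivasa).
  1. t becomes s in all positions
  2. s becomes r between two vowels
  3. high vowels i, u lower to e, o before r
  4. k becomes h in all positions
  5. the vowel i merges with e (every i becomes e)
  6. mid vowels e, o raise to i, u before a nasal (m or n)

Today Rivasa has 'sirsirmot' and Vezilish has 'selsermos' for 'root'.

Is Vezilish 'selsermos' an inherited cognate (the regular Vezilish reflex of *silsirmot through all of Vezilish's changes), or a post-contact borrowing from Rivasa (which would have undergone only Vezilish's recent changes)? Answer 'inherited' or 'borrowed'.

If inherited, *silsirmot would pass through all of Vezilish's changes:
Vezilish: *silsirmot > silsirmos > silsermos > selsermos  (by unconditioned shift, pre-rhotic lowering, vowel merger)
If borrowed from Rivasa 'sirsirmot' after the early changes, it would undergo only the recent ones:
  rule 4 (unconditioned shift): no change (sirsirmot)
  rule 5 (vowel merger): sirsirmot → sersermot
  rule 6 (pre-nasal raising): no change (sersermot)
  ⇒ as a loan: sersermot
Vezilish 'selsermos' matches the inherited outcome exactly, so it is an inherited cognate, not a loan.

inherited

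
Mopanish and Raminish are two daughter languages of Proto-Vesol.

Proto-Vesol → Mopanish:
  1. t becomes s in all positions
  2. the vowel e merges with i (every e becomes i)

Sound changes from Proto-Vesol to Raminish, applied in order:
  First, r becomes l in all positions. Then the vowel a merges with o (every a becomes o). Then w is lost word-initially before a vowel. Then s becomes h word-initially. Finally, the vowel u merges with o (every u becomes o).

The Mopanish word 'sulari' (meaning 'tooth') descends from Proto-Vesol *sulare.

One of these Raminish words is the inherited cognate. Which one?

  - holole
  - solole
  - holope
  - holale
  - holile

Raminish: *sulare > sulale > sulole > hulole > holole  (by unconditioned shift, vowel merger, debuccalisation, vowel merger)
Among the options, 'holole' alone shows every Raminish change applied in order.

holole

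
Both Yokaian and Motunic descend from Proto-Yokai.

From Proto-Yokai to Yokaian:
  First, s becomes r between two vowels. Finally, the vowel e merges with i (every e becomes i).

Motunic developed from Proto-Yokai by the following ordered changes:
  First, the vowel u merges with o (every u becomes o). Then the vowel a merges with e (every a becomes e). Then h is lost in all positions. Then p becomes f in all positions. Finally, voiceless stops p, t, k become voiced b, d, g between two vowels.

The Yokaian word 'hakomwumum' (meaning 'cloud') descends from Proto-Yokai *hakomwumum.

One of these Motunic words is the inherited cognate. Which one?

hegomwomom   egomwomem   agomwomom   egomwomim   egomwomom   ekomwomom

Motunic: *hakomwumum
  hakomwumum → hakomwomom   [vowel merger]
  hakomwomom → hekomwomom   [vowel merger]
  hekomwomom → ekomwomom   [h-loss]
  ekomwomom (rule 4 does not apply)
  ekomwomom → egomwomom   [intervocalic voicing]
  giving Motunic egomwomom.
Among the options, 'egomwomom' alone shows every Motunic change applied in order.

egomwomom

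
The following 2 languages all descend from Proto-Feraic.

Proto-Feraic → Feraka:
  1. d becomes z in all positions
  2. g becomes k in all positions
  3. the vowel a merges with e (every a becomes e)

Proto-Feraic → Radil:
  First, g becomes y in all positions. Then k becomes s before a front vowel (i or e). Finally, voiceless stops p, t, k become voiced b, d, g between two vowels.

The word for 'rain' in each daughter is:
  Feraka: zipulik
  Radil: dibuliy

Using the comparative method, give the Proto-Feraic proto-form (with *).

Position 7: Feraka has k, Radil has y. Taking the neighbouring segments as reconstructed: Feraka k could go back to *k or *g; Radil y could go back to *g or *y — the one source consistent with every daughter is *g.
Position 3: Feraka has p, Radil has b. Feraka preserves p here (none of its changes turn any other segment into p), so the proto-segment is *p.
This points to *dipulig. Verify forward in each daughter:
Feraka: *dipulig
  dipulig → zipulig   [unconditioned shift]
  zipulig → zipulik   [unconditioned shift]
  zipulik (rule 3 does not apply)
  giving Feraka zipulik.
Radil: *dipulig > dipuliy > dibuliy  (by unconditioned shift, intervocalic voicing)
No other proto-form is consistent with every reflex, so the reconstruction is *dipulig.

*dipulig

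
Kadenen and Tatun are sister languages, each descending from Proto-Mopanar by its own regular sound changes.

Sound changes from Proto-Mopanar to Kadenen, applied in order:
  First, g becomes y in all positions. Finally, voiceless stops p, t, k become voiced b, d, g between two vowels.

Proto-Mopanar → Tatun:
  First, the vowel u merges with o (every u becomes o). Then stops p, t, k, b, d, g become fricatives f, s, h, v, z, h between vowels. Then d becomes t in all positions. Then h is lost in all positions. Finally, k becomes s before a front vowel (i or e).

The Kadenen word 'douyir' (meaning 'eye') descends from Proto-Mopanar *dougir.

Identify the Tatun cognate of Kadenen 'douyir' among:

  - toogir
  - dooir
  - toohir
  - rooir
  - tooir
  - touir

tooir

Tatun: *dougir
  dougir → doogir   [vowel merger]
  doogir → doohir   [intervocalic lenition]
  doohir → toohir   [unconditioned shift]
  toohir → tooir   [h-loss]
  tooir (rule 5 does not apply)
  giving Tatun tooir.
The other candidates each miss or misapply at least one Tatun change.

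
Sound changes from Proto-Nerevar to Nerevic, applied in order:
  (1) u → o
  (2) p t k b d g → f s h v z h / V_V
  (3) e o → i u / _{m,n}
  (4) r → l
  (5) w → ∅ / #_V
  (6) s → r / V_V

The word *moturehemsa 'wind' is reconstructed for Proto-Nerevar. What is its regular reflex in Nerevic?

morolehimsa

Nerevic: *moturehemsa > motorehemsa > mosorehemsa > mosorehimsa > mosolehimsa > morolehimsa  (by vowel merger, intervocalic lenition, pre-nasal raising, unconditioned shift, rhotacism)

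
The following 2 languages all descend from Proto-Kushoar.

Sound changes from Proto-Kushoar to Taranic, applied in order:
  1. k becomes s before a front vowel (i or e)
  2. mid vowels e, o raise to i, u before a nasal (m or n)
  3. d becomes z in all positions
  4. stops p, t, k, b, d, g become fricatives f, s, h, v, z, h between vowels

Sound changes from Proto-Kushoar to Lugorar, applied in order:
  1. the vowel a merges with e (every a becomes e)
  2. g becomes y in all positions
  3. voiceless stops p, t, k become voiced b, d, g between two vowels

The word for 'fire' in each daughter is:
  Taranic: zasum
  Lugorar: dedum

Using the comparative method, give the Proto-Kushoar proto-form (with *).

*datum

Position 3: Taranic has s, Lugorar has d. Taking the neighbouring segments as reconstructed: Taranic s could go back to *t or *s; Lugorar d could go back to *t or *d — the one source consistent with every daughter is *t.
Position 1: Taranic has z, Lugorar has d. Taking the neighbouring segments as reconstructed: Taranic z could go back to *d or *z; Lugorar d can only go back to *d — the one source consistent with every daughter is *d.
Position 2: Taranic has a, Lugorar has e. Taranic preserves a here (none of its changes turn any other segment into a), so the proto-segment is *a.
Verify the candidate proto-form against each daughter:
Taranic: start from *datum.
  rule 1: no change — datum
  rule 2: no change — datum
  rule 3 (unconditioned shift): datum → zatum
  rule 4 (intervocalic lenition): zatum → zasum
  ⇒ Taranic zasum
Lugorar: start from *datum.
  rule 1 (vowel merger): datum → detum
  rule 2: no change — detum
  rule 3 (intervocalic voicing): detum → dedum
  ⇒ Lugorar dedum
*datum is the unique common source.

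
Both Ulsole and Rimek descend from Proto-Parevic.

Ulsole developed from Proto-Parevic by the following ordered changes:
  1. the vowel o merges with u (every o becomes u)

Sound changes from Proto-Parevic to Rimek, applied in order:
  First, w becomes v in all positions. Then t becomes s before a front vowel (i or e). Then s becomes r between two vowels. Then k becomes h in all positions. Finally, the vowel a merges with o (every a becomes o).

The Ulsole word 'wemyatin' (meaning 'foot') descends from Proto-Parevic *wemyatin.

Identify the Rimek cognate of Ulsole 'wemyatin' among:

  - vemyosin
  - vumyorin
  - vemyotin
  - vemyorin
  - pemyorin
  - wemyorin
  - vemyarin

vemyorin

Rimek: *wemyatin
  wemyatin → vemyatin   [unconditioned shift]
  vemyatin → vemyasin   [palatalisation]
  vemyasin → vemyarin   [rhotacism]
  vemyarin (rule 4 does not apply)
  vemyarin → vemyorin   [vowel merger]
  giving Rimek vemyorin.
Only 'vemyorin' matches the regular Rimek development of *wemyatin.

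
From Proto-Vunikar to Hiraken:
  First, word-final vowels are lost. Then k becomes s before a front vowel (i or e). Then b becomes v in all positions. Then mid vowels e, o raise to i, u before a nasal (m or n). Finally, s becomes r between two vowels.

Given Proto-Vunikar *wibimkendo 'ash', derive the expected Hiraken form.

Hiraken: *wibimkendo
  wibimkendo → wibimkend   [apocope]
  wibimkend → wibimsend   [palatalisation]
  wibimsend → wivimsend   [unconditioned shift]
  wivimsend → wivimsind   [pre-nasal raising]
  wivimsind (rule 5 does not apply)
  giving Hiraken wivimsind.

wivimsind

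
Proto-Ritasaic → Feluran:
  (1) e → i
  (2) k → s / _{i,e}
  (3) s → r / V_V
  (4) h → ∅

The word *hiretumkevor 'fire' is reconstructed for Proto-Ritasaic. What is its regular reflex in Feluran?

iritumsivor

Feluran: *hiretumkevor > hiritumkivor > hiritumsivor > iritumsivor  (by vowel merger, palatalisation, h-loss)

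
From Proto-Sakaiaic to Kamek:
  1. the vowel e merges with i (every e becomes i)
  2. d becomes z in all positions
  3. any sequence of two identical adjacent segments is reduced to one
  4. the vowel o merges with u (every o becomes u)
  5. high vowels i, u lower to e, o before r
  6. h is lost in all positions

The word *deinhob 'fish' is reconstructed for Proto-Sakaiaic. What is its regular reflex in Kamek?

Kamek: *deinhob
  deinhob → diinhob   [vowel merger]
  diinhob → ziinhob   [unconditioned shift]
  ziinhob → zinhob   [degemination]
  zinhob → zinhub   [vowel merger]
  zinhub (rule 5 does not apply)
  zinhub → zinub   [h-loss]
  giving Kamek zinub.

zinub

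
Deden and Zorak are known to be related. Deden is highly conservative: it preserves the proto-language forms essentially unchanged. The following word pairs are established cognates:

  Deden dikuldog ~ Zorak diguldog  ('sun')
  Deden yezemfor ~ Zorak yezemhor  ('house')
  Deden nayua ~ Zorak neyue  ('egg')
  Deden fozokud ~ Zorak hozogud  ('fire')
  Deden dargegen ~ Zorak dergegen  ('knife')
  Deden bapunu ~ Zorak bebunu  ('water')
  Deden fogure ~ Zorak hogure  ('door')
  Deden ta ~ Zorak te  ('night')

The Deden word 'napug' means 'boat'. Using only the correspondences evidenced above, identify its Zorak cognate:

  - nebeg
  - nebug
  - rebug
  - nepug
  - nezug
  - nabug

nebug

bapunu ~ bebunu — Deden a corresponds to Zorak e after a consonant, before a labial obstruent.
bapunu ~ bebunu — Deden p corresponds to Zorak b between vowels (before a back vowel).
Applying these to Deden 'napug':
  napug → nepug   (a→e after a consonant, before a labial obstruent)
  nepug → nebug   (p→b between vowels (before a back vowel))
So the Zorak cognate is 'nebug'.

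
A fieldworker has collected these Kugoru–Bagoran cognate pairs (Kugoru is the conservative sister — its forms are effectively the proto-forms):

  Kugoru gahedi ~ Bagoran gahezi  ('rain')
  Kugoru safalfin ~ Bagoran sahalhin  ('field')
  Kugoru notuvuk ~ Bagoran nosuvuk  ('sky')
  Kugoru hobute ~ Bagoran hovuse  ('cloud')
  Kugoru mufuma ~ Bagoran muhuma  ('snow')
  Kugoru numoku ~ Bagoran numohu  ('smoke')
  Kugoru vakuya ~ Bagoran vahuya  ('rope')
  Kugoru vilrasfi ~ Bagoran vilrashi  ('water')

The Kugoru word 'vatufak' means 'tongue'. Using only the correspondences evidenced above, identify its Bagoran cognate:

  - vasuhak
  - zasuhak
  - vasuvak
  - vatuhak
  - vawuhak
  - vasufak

vasuhak

notuvuk ~ nosuvuk — Kugoru t corresponds to Bagoran s between vowels (before a back vowel).
safalfin ~ sahalhin — Kugoru f corresponds to Bagoran h between vowels (before a back vowel).
Applying these to Kugoru 'vatufak':
  vatufak → vasufak   (t→s between vowels (before a back vowel))
  vasufak → vasuhak   (f→h between vowels (before a back vowel))
So the Bagoran cognate is 'vasuhak'.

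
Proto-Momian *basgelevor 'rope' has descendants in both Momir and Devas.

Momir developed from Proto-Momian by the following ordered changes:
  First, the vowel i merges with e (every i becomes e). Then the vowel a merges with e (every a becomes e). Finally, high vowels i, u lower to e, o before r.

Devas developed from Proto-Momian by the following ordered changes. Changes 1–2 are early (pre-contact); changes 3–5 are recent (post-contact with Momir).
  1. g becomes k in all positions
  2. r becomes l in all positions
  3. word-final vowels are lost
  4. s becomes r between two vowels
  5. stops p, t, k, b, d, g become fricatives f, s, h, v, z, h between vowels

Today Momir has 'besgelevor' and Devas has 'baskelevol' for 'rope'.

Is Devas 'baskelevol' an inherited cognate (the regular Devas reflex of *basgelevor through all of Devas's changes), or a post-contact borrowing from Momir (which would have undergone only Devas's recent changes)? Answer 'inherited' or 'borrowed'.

inherited

If inherited, *basgelevor would pass through all of Devas's changes:
Devas: start from *basgelevor.
  rule 1 (unconditioned shift): basgelevor → baskelevor
  rule 2 (unconditioned shift): baskelevor → baskelevol
  rule 3: no change — baskelevol
  rule 4: no change — baskelevol
  rule 5: no change — baskelevol
  ⇒ Devas baskelevol
If borrowed from Momir 'besgelevor' after the early changes, it would undergo only the recent ones:
  rule 3 (apocope): no change (besgelevor)
  rule 4 (rhotacism): no change (besgelevor)
  rule 5 (intervocalic lenition): no change (besgelevor)
  ⇒ as a loan: besgelevor
Devas 'baskelevol' matches the inherited outcome exactly, so it is an inherited cognate, not a loan.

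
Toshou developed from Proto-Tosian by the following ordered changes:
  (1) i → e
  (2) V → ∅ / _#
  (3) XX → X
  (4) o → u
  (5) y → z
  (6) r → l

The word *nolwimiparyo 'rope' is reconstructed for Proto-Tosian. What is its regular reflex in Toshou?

nulwemepalz

Toshou: *nolwimiparyo > nolwemeparyo > nolwemepary > nulwemepary > nulwemeparz > nulwemepalz  (by vowel merger, apocope, vowel merger, unconditioned shift, unconditioned shift)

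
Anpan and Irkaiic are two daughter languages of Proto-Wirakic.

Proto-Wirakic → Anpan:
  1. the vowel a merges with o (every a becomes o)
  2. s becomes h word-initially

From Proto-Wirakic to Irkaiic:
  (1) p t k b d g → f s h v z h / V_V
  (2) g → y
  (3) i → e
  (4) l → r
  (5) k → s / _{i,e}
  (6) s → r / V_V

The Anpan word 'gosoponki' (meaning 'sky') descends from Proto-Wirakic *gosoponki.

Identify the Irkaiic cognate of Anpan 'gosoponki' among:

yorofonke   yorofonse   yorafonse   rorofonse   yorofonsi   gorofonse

yorofonse

Irkaiic: *gosoponki
  gosoponki → gosofonki   [intervocalic lenition]
  gosofonki → yosofonki   [unconditioned shift]
  yosofonki → yosofonke   [vowel merger]
  yosofonke (rule 4 does not apply)
  yosofonke → yosofonse   [palatalisation]
  yosofonse → yorofonse   [rhotacism]
  giving Irkaiic yorofonse.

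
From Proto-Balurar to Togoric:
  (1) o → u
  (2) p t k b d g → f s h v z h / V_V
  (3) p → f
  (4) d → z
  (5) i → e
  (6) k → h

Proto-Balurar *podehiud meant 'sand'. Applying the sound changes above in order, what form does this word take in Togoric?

fuzeheuz

Togoric: start from *podehiud.
  rule 1 (vowel merger): podehiud → pudehiud
  rule 2 (intervocalic lenition): pudehiud → puzehiud
  rule 3 (unconditioned shift): puzehiud → fuzehiud
  rule 4 (unconditioned shift): fuzehiud → fuzehiuz
  rule 5 (vowel merger): fuzehiuz → fuzeheuz
  rule 6: no change — fuzeheuz
  ⇒ Togoric fuzeheuz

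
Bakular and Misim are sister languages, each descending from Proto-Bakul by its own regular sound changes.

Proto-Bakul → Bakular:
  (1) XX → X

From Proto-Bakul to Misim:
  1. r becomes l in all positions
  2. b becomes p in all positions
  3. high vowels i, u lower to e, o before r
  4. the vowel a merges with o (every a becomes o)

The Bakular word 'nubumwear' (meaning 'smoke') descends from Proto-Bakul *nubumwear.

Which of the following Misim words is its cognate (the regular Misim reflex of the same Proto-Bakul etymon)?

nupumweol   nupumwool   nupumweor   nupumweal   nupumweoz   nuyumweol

Misim: *nubumwear > nubumweal > nupumweal > nupumweol  (by unconditioned shift, unconditioned shift, vowel merger)

nupumweol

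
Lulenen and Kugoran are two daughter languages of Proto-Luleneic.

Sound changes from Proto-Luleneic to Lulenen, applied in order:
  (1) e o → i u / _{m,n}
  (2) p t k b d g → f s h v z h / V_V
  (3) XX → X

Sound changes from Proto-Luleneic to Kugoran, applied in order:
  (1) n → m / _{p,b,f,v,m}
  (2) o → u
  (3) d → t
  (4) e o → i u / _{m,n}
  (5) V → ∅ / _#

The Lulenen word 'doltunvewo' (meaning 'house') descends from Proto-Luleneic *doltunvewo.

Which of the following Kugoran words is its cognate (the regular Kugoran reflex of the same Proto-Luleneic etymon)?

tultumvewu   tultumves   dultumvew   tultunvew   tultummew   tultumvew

tultumvew

Kugoran: *doltunvewo
  doltunvewo → doltumvewo   [nasal place assimilation]
  doltumvewo → dultumvewu   [vowel merger]
  dultumvewu → tultumvewu   [unconditioned shift]
  tultumvewu (rule 4 does not apply)
  tultumvewu → tultumvew   [apocope]
  giving Kugoran tultumvew.
Among the options, 'tultumvew' alone shows every Kugoran change applied in order.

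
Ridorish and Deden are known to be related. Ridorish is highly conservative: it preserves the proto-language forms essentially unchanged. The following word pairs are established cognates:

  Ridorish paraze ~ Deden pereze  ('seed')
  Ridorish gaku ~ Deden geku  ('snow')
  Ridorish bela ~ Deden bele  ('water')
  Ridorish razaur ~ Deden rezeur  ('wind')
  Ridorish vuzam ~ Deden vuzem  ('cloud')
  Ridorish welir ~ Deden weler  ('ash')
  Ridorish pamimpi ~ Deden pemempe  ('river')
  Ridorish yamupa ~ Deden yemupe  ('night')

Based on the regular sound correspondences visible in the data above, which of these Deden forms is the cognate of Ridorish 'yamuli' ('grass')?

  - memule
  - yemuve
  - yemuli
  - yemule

yemule

vuzam ~ vuzem, pamimpi ~ pemempe — Ridorish a corresponds to Deden e after a consonant, before a nasal.
pamimpi ~ pemempe — Ridorish i corresponds to Deden e word-finally.
Applying these to Ridorish 'yamuli':
  yamuli → yemuli   (a→e after a consonant, before a nasal)
  yemuli → yemule   (i→e word-finally)
So the Deden cognate is 'yemule'.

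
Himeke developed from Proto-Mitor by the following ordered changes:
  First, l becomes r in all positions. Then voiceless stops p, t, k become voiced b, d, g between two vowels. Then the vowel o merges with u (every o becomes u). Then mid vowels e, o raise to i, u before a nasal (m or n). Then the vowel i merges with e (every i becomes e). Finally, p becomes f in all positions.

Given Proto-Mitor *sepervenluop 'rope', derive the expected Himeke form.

sebervenruuf

Himeke: *sepervenluop
  sepervenluop → sepervenruop   [unconditioned shift]
  sepervenruop → sebervenruop   [intervocalic voicing]
  sebervenruop → sebervenruup   [vowel merger]
  sebervenruup → sebervinruup   [pre-nasal raising]
  sebervinruup → sebervenruup   [vowel merger]
  sebervenruup → sebervenruuf   [unconditioned shift]
  giving Himeke sebervenruuf.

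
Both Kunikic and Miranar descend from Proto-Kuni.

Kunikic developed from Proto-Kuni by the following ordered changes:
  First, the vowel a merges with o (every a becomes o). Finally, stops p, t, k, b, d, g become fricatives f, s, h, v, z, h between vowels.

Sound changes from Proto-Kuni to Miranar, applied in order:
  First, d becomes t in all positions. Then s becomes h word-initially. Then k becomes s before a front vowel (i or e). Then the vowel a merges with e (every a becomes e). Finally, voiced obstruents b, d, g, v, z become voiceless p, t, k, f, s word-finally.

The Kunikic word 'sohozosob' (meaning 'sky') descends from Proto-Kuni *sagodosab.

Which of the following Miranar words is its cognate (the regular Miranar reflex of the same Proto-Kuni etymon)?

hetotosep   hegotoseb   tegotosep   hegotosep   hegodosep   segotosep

hegotosep

Miranar: start from *sagodosab.
  rule 1 (unconditioned shift): sagodosab → sagotosab
  rule 2 (debuccalisation): sagotosab → hagotosab
  rule 3: no change — hagotosab
  rule 4 (vowel merger): hagotosab → hegotoseb
  rule 5 (final devoicing): hegotoseb → hegotosep
  ⇒ Miranar hegotosep
Among the options, 'hegotosep' alone shows every Miranar change applied in order.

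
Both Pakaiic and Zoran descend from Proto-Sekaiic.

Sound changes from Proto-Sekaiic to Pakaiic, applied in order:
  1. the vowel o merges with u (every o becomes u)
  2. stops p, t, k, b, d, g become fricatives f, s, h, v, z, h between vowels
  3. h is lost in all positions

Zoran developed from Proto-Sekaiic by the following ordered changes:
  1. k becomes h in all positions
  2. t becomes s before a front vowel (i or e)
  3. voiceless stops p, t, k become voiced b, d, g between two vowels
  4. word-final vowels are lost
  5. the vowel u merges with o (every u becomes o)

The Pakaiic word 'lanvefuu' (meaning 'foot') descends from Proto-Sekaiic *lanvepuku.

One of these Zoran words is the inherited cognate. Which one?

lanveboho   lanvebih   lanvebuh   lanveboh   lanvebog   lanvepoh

lanveboh

Zoran: *lanvepuku > lanvepuhu > lanvebuhu > lanvebuh > lanveboh  (by unconditioned shift, intervocalic voicing, apocope, vowel merger)
The other candidates each miss or misapply at least one Zoran change.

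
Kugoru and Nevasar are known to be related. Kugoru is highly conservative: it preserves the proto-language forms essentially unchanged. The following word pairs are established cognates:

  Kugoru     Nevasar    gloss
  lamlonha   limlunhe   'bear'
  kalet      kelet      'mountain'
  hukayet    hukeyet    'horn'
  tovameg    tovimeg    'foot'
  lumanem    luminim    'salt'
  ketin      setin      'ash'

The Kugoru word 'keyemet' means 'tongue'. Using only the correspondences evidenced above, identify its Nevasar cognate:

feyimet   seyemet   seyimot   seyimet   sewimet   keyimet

ketin ~ setin — Kugoru k corresponds to Nevasar s word-initially before a front vowel.
lumanem ~ luminim — Kugoru e corresponds to Nevasar i after a consonant, before a nasal.
Applying these to Kugoru 'keyemet':
  keyemet → seyemet   (k→s word-initially before a front vowel)
  seyemet → seyimet   (e→i after a consonant, before a nasal)
So the Nevasar cognate is 'seyimet'.

seyimet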